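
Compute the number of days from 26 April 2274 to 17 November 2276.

936

April 26, 2274 → April 26, 2275: 365 days.
April 26, 2275 → April 26, 2276: 366 days (2276 is a leap year).
April 2276: 30 − 26 = 4 days remain.
Then May (31), June (30), July (31), August (31), September (30), October (31): 31 + 30 + 31 + 31 + 30 + 31 = 184 days.
November 1–17, 2276: 17 days.
Residual: 205 days.
Total: 936 days.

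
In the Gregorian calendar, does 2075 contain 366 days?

2075 is not a leap year.

No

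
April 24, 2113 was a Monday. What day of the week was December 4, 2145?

Saturday

From April 24, 2113 to April 24, 2145: 32 years, of which 8 contain a Feb 29 — 24×365 + 8×366 = 11688 days.
April 2145: 30 − 24 = 6 days remain.
Then May (31), June (30), July (31), August (31), September (30), October (31), November (30): 31 + 30 + 31 + 31 + 30 + 31 + 30 = 214 days.
December 1–4, 2145: 4 days.
Residual: 224 days.
Total: 11912 days.
11912 mod 7 = 5, so 5 days after Monday is Saturday.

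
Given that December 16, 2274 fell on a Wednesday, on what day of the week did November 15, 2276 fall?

Day-of-year of December 16, 2274: 350.
Day-of-year of November 15, 2276: 320.
2274 has 365 days, so 365 − 350 = 15 days remain in 2274.
Full years: 2275: 365. Sum = 365.
Total: 15 + 365 + 320 = 700 days.
700 is a multiple of 7, so November 15, 2276 falls on the same weekday: Wednesday.

Wednesday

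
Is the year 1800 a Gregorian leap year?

No

1800 is not a leap year (divisible by 100 but not 400).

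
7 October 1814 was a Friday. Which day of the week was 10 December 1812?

Thursday

Count forward from the earlier date (December 10, 1812) to the later (October 7, 1814):
December 1812: 31 − 10 = 21 days remain.
Then 21 full months totalling 638 days.
October 1–7, 1814: 7 days.
Total: 21 + 638 + 7 = 666 days.
666 mod 7 = 1, so 1 day before Friday is Thursday.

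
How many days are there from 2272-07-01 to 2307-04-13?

Day-of-year of July 1, 2272: 183.
Day-of-year of April 13, 2307: 103.
2272 has 366 days, so 366 − 183 = 183 days remain in 2272.
Full years 2273–2306: 27 common + 7 leap = 27×365 + 7×366 = 12417 days.
Total: 183 + 12417 + 103 = 12703 days.

12703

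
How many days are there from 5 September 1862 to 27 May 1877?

Day-of-year of September 5, 1862: 248.
Day-of-year of May 27, 1877: 147.
1862 has 365 days, so 365 − 248 = 117 days remain in 1862.
Full years 1863–1876: 10 common + 4 leap = 10×365 + 4×366 = 5114 days.
Total: 117 + 5114 + 147 = 5378 days.

5378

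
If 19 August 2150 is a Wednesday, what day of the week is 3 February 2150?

Count forward from the earlier date (February 3, 2150) to the later (August 19, 2150):
February 2150: 28 − 3 = 25 days remain (2150 is not a leap year, so February has 28 days).
Then March (31), April (30), May (31), June (30), July (31): 31 + 30 + 31 + 30 + 31 = 153 days.
August 1–19, 2150: 19 days.
Total: 25 + 153 + 19 = 197 days.
197 mod 7 = 1, so 1 day before Wednesday is Tuesday.

Tuesday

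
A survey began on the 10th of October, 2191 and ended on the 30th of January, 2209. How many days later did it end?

6321

Day-of-year of October 10, 2191: 283.
Day-of-year of January 30, 2209: 30.
2191 has 365 days, so 365 − 283 = 82 days remain in 2191.
Full years 2192–2208: 13 common + 4 leap = 13×365 + 4×366 = 6209 days.
Total: 82 + 6209 + 30 = 6321 days.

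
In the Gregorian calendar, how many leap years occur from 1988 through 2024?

10

Years divisible by 4 in [1988, 2024]: 1988, 1992, 1996, 2000, 2004, 2008, 2012, 2016, 2020, 2024.
2000 is divisible by 400, so still leap.
No century exceptions apply. Count: 10.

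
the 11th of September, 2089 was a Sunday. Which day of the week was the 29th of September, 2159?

Saturday

From September 11, 2089 to September 11, 2159: 70 years, of which 16 contain a Feb 29 — 54×365 + 16×366 = 25566 days.
(2100 is not a leap year (divisible by 100 but not 400).)
Within September 2159: 29 − 11 = 18 days.
Total: 25584 days.
25584 mod 7 = 6, so 6 days after Sunday is Saturday.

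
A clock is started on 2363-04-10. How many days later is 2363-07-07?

88

April 2363: 30 − 10 = 20 days remain.
Then May (31), June (30): 31 + 30 = 61 days.
July 1–7, 2363: 7 days.
Total: 20 + 61 + 7 = 88 days.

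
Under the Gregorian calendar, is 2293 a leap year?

No

2293 is not a leap year.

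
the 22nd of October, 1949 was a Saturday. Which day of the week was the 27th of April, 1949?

Wednesday

Count forward from the earlier date (April 27, 1949) to the later (October 22, 1949):
April 1949: 30 − 27 = 3 days remain.
Then May (31), June (30), July (31), August (31), September (30): 31 + 30 + 31 + 31 + 30 = 153 days.
October 1–22, 1949: 22 days.
Total: 3 + 153 + 22 = 178 days.
178 mod 7 = 3, so 3 days before Saturday is Wednesday.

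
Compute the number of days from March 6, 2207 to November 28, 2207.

March 2207: 31 − 6 = 25 days remain.
Then April (30), May (31), June (30), July (31), August (31), September (30), October (31): 30 + 31 + 30 + 31 + 31 + 30 + 31 = 214 days.
November 1–28, 2207: 28 days.
Total: 25 + 214 + 28 = 267 days.

267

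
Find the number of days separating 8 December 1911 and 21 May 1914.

Day-of-year of December 8, 1911: 342.
Day-of-year of May 21, 1914: 141.
1911 has 365 days, so 365 − 342 = 23 days remain in 1911.
Full years: 1912: 366; 1913: 365. Sum = 731.
Total: 23 + 731 + 141 = 895 days.

895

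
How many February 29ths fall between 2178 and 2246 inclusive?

Years divisible by 4: 2180, 2184, …, 2244 — 17 in all.
Of these, 2200 is divisible by 100 but not 400, so not leap.
Leap years: 17 − 1 = 16.

16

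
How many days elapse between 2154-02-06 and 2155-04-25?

February 6, 2154 → February 6, 2155: 365 days.
February 2155: 28 − 6 = 22 days remain (2155 is not a leap year, so February has 28 days).
Then March (31): 31 days.
April 1–25, 2155: 25 days.
Residual: 78 days.
Total: 443 days.

443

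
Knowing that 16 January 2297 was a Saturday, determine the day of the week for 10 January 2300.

Wednesday

January 16, 2297 → January 16, 2298: 365 days.
January 16, 2298 → January 16, 2299: 365 days.
January 2299: 31 − 16 = 15 days remain.
Then 11 full months totalling 334 days.
January 1–10, 2300: 10 days.
Residual: 359 days.
Total: 1089 days.
1089 mod 7 = 4, so 4 days after Saturday is Wednesday.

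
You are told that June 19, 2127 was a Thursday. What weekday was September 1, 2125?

Saturday

Count forward from the earlier date (September 1, 2125) to the later (June 19, 2127):
September 1, 2125 → September 1, 2126: 365 days.
September 2126: 30 − 1 = 29 days remain.
Then October (31), November (30), December (31), January (31), February 2127 (28), March (31), April (30), May (31): 31 + 30 + 31 + 31 + 28 + 31 + 30 + 31 = 243 days.
June 1–19, 2127: 19 days.
Residual: 291 days.
Total: 656 days.
656 mod 7 = 5, so 5 days before Thursday is Saturday.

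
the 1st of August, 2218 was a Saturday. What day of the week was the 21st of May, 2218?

Count forward from the earlier date (May 21, 2218) to the later (August 1, 2218):
May 2218: 31 − 21 = 10 days remain.
Then June (30), July (31): 30 + 31 = 61 days.
August 1, 2218: 1 day.
Total: 10 + 61 + 1 = 72 days.
72 mod 7 = 2, so 2 days before Saturday is Thursday.

Thursday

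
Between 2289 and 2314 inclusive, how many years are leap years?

5

Years divisible by 4 in [2289, 2314]: 2292, 2296, 2300, 2304, 2308, 2312.
Of these, 2300 is divisible by 100 but not 400, so not leap.
Leap years: 6 − 1 = 5.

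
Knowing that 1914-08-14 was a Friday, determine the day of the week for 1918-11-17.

Sunday

Day-of-year of August 14, 1914: 226.
Day-of-year of November 17, 1918: 321.
1914 has 365 days, so 365 − 226 = 139 days remain in 1914.
Full years: 1915: 365; 1916: 366; 1917: 365. Sum = 1096.
Total: 139 + 1096 + 321 = 1556 days.
1556 mod 7 = 2, so 2 days after Friday is Sunday.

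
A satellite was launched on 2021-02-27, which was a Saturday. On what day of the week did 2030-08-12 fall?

Day-of-year of February 27, 2021: 58.
Day-of-year of August 12, 2030: 224.
2021 has 365 days, so 365 − 58 = 307 days remain in 2021.
Full years 2022–2029: 6 common + 2 leap = 6×365 + 2×366 = 2922 days.
Total: 307 + 2922 + 224 = 3453 days.
3453 mod 7 = 2, so 2 days after Saturday is Monday.

Monday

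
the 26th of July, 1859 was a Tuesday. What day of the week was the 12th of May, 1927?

Thursday

Day-of-year of July 26, 1859: 207.
Day-of-year of May 12, 1927: 132.
1859 has 365 days, so 365 − 207 = 158 days remain in 1859.
Full years 1860–1926: 51 common + 16 leap = 51×365 + 16×366 = 24471 days.
Total: 158 + 24471 + 132 = 24761 days.
24761 mod 7 = 2, so 2 days after Tuesday is Thursday.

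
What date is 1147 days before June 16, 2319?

April 25, 2316

Count 1147 days before June 16, 2319:
April 25, 2316 → April 25, 2317: 365 days.
April 25, 2317 → April 25, 2318: 365 days.
April 25, 2318 → April 25, 2319: 365 days.
April 2319: 30 − 25 = 5 days remain.
Then May (31): 31 days.
June 1–16, 2319: 16 days.
Residual: 52 days.
Total: 1147 days.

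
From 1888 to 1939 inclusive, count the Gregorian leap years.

Years divisible by 4: 1888, 1892, …, 1936 — 13 in all.
Of these, 1900 is divisible by 100 but not 400, so not leap.
Leap years: 13 − 1 = 12.

12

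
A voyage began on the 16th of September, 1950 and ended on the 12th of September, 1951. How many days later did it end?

361

Day-of-year of September 16, 1950: 259.
Day-of-year of September 12, 1951: 255.
1950 has 365 days, so 365 − 259 = 106 days remain in 1950.
Total: 106 + 255 = 361 days.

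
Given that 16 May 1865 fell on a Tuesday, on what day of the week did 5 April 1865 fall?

Wednesday

Count forward from the earlier date (April 5, 1865) to the later (May 16, 1865):
April 1865: 30 − 5 = 25 days remain.
May 1–16, 1865: 16 days.
Total: 25 + 16 = 41 days.
41 mod 7 = 6, so 6 days before Tuesday is Wednesday.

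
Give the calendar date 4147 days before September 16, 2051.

May 9, 2040

Count 4147 days before September 16, 2051:
Day-of-year of May 9, 2040: 130.
Day-of-year of September 16, 2051: 259.
2040 has 366 days, so 366 − 130 = 236 days remain in 2040.
Full years 2041–2050: 8 common + 2 leap = 8×365 + 2×366 = 3652 days.
Total: 236 + 3652 + 259 = 4147 days.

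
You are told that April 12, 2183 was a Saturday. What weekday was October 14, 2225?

From April 12, 2183 to April 12, 2225: 42 years, of which 10 contain a Feb 29 — 32×365 + 10×366 = 15340 days.
(2200 is not a leap year (divisible by 100 but not 400).)
April 2225: 30 − 12 = 18 days remain.
Then May (31), June (30), July (31), August (31), September (30): 31 + 30 + 31 + 31 + 30 = 153 days.
October 1–14, 2225: 14 days.
Residual: 185 days.
Total: 15525 days.
15525 mod 7 = 6, so 6 days after Saturday is Friday.

Friday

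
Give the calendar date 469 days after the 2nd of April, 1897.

the 15th of July, 1898

Count 469 days after April 2, 1897:
April 2, 1897 → April 2, 1898: 365 days.
April 1898: 30 − 2 = 28 days remain.
Then May (31), June (30): 31 + 30 = 61 days.
July 1–15, 1898: 15 days.
Residual: 104 days.
Total: 469 days.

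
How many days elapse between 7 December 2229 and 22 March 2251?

From December 7, 2229 to December 7, 2250: 21 years, of which 5 contain a Feb 29 — 16×365 + 5×366 = 7670 days.
December 2250: 31 − 7 = 24 days remain.
Then January (31), February 2251 (28): 31 + 28 = 59 days.
March 1–22, 2251: 22 days.
Residual: 105 days.
Total: 7775 days.

7775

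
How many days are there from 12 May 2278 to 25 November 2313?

Day-of-year of May 12, 2278: 132.
Day-of-year of November 25, 2313: 329.
2278 has 365 days, so 365 − 132 = 233 days remain in 2278.
Full years 2279–2312: 26 common + 8 leap = 26×365 + 8×366 = 12418 days.
Total: 233 + 12418 + 329 = 12980 days.

12980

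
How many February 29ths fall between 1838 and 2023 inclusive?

Years divisible by 4: 1840, 1844, …, 2020 — 46 in all.
Of these, 1900 is divisible by 100 but not 400, so not leap.
2000 is divisible by 400, so still leap.
Leap years: 46 − 1 = 45.

45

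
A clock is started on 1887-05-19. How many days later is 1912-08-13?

Day-of-year of May 19, 1887: 139.
Day-of-year of August 13, 1912: 226.
1887 has 365 days, so 365 − 139 = 226 days remain in 1887.
Full years 1888–1911: 19 common + 5 leap = 19×365 + 5×366 = 8765 days.
Total: 226 + 8765 + 226 = 9217 days.

9217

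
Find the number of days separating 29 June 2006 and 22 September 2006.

85

June 2006: 30 − 29 = 1 day remains.
Then July (31), August (31): 31 + 31 = 62 days.
September 1–22, 2006: 22 days.
Total: 1 + 62 + 22 = 85 days.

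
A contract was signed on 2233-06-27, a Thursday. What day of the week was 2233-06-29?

Within June 2233: 29 − 27 = 2 days.
2 mod 7 = 2, so 2 days after Thursday is Saturday.

Saturday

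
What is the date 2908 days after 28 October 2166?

14 October 2174

Count 2908 days after October 28, 2166:
From October 28, 2166 to October 28, 2173: 7 years, of which 2 contain a Feb 29 — 5×365 + 2×366 = 2557 days.
October 2173: 31 − 28 = 3 days remain.
Then 11 full months totalling 334 days.
October 1–14, 2174: 14 days.
Residual: 351 days.
Total: 2908 days.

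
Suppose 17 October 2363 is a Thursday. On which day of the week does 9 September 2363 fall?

Count forward from the earlier date (September 9, 2363) to the later (October 17, 2363):
September 2363: 30 − 9 = 21 days remain.
October 1–17, 2363: 17 days.
Total: 21 + 17 = 38 days.
38 mod 7 = 3, so 3 days before Thursday is Monday.

Monday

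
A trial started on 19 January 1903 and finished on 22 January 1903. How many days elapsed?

3

Within January 1903: 22 − 19 = 3 days.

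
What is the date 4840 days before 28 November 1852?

29 August 1839

Count 4840 days before November 28, 1852:
Day-of-year of August 29, 1839: 241.
Day-of-year of November 28, 1852: 333.
1839 has 365 days, so 365 − 241 = 124 days remain in 1839.
Full years 1840–1851: 9 common + 3 leap = 9×365 + 3×366 = 4383 days.
Total: 124 + 4383 + 333 = 4840 days.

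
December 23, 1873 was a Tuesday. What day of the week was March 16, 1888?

Friday

Day-of-year of December 23, 1873: 357.
Day-of-year of March 16, 1888: 76.
1873 has 365 days, so 365 − 357 = 8 days remain in 1873.
Full years 1874–1887: 11 common + 3 leap = 11×365 + 3×366 = 5113 days.
Total: 8 + 5113 + 76 = 5197 days.
5197 mod 7 = 3, so 3 days after Tuesday is Friday.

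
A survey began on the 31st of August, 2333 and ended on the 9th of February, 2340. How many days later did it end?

2353

Day-of-year of August 31, 2333: 243.
Day-of-year of February 9, 2340: 40.
2333 has 365 days, so 365 − 243 = 122 days remain in 2333.
Full years: 2334: 365; 2335: 365; 2336: 366; 2337: 365; 2338: 365; 2339: 365. Sum = 2191.
Total: 122 + 2191 + 40 = 2353 days.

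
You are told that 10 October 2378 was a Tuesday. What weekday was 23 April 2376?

Count forward from the earlier date (April 23, 2376) to the later (October 10, 2378):
April 2376: 30 − 23 = 7 days remain.
Then 29 full months totalling 883 days.
October 1–10, 2378: 10 days.
Total: 7 + 883 + 10 = 900 days.
900 mod 7 = 4, so 4 days before Tuesday is Friday.

Friday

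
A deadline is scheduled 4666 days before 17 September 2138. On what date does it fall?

8 December 2125

Count 4666 days before September 17, 2138:
Day-of-year of December 8, 2125: 342.
Day-of-year of September 17, 2138: 260.
2125 has 365 days, so 365 − 342 = 23 days remain in 2125.
Full years 2126–2137: 9 common + 3 leap = 9×365 + 3×366 = 4383 days.
Total: 23 + 4383 + 260 = 4666 days.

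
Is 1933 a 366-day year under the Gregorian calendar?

1933 is not a leap year.

No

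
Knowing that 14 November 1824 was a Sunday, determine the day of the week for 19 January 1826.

November 1824: 30 − 14 = 16 days remain.
Then 13 full months totalling 396 days.
January 1–19, 1826: 19 days.
Total: 16 + 396 + 19 = 431 days.
431 mod 7 = 4, so 4 days after Sunday is Thursday.

Thursday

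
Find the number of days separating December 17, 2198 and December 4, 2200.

Day-of-year of December 17, 2198: 351.
Day-of-year of December 4, 2200: 338.
2198 has 365 days, so 365 − 351 = 14 days remain in 2198.
Full years: 2199: 365. Sum = 365.
Total: 14 + 365 + 338 = 717 days.

717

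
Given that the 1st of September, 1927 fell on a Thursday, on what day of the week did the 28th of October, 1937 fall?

From September 1, 1927 to September 1, 1937: 10 years, of which 3 contain a Feb 29 — 7×365 + 3×366 = 3653 days.
September 1937: 30 − 1 = 29 days remain.
October 1–28, 1937: 28 days.
Residual: 57 days.
Total: 3710 days.
3710 is a multiple of 7, so the 28th of October, 1937 falls on the same weekday: Thursday.

Thursday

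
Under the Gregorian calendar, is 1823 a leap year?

No

1823 is not a leap year.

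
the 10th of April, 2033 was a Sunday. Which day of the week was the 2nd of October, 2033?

Sunday

April 2033: 30 − 10 = 20 days remain.
Then May (31), June (30), July (31), August (31), September (30): 31 + 30 + 31 + 31 + 30 = 153 days.
October 1–2, 2033: 2 days.
Total: 20 + 153 + 2 = 175 days.
175 is a multiple of 7, so the 2nd of October, 2033 falls on the same weekday: Sunday.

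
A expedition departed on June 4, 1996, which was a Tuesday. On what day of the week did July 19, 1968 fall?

Friday

Count forward from the earlier date (July 19, 1968) to the later (June 4, 1996):
From July 19, 1968 to July 19, 1995: 27 years, of which 6 contain a Feb 29 — 21×365 + 6×366 = 9861 days.
July 1995: 31 − 19 = 12 days remain.
Then 10 full months totalling 305 days.
June 1–4, 1996: 4 days.
Residual: 321 days.
Total: 10182 days.
10182 mod 7 = 4, so 4 days before Tuesday is Friday.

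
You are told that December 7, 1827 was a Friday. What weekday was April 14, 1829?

Day-of-year of December 7, 1827: 341.
Day-of-year of April 14, 1829: 104.
1827 has 365 days, so 365 − 341 = 24 days remain in 1827.
Full years: 1828: 366. Sum = 366.
Total: 24 + 366 + 104 = 494 days.
494 mod 7 = 4, so 4 days after Friday is Tuesday.

Tuesday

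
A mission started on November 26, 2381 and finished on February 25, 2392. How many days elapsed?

3743

Day-of-year of November 26, 2381: 330.
Day-of-year of February 25, 2392: 56.
2381 has 365 days, so 365 − 330 = 35 days remain in 2381.
Full years 2382–2391: 8 common + 2 leap = 8×365 + 2×366 = 3652 days.
Total: 35 + 3652 + 56 = 3743 days.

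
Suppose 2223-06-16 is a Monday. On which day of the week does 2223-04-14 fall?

Monday

Count forward from the earlier date (April 14, 2223) to the later (June 16, 2223):
April 2223: 30 − 14 = 16 days remain.
Then May (31): 31 days.
June 1–16, 2223: 16 days.
Total: 16 + 31 + 16 = 63 days.
63 is a multiple of 7, so 2223-04-14 falls on the same weekday: Monday.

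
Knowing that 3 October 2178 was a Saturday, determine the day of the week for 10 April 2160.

Count forward from the earlier date (April 10, 2160) to the later (October 3, 2178):
From April 10, 2160 to April 10, 2178: 18 years, of which 4 contain a Feb 29 — 14×365 + 4×366 = 6574 days.
April 2178: 30 − 10 = 20 days remain.
Then May (31), June (30), July (31), August (31), September (30): 31 + 30 + 31 + 31 + 30 = 153 days.
October 1–3, 2178: 3 days.
Residual: 176 days.
Total: 6750 days.
6750 mod 7 = 2, so 2 days before Saturday is Thursday.

Thursday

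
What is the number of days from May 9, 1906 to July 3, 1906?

55

May 1906: 31 − 9 = 22 days remain.
Then June (30): 30 days.
July 1–3, 1906: 3 days.
Total: 22 + 30 + 3 = 55 days.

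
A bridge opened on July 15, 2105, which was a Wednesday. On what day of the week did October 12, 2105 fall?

Monday

July 2105: 31 − 15 = 16 days remain.
Then August (31), September (30): 31 + 30 = 61 days.
October 1–12, 2105: 12 days.
Total: 16 + 61 + 12 = 89 days.
89 mod 7 = 5, so 5 days after Wednesday is Monday.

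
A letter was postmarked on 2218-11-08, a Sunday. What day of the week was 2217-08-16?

Saturday

Count forward from the earlier date (August 16, 2217) to the later (November 8, 2218):
August 2217: 31 − 16 = 15 days remain.
Then 14 full months totalling 426 days.
November 1–8, 2218: 8 days.
Total: 15 + 426 + 8 = 449 days.
449 mod 7 = 1, so 1 day before Sunday is Saturday.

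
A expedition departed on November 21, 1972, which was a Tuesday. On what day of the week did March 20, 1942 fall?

Friday

Count forward from the earlier date (March 20, 1942) to the later (November 21, 1972):
Day-of-year of March 20, 1942: 79.
Day-of-year of November 21, 1972: 326.
1942 has 365 days, so 365 − 79 = 286 days remain in 1942.
Full years 1943–1971: 22 common + 7 leap = 22×365 + 7×366 = 10592 days.
Total: 286 + 10592 + 326 = 11204 days.
11204 mod 7 = 4, so 4 days before Tuesday is Friday.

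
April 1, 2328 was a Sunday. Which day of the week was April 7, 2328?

Saturday

Within April 2328: 7 − 1 = 6 days.
6 mod 7 = 6, so 6 days after Sunday is Saturday.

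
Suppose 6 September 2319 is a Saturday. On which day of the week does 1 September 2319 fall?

Count forward from the earlier date (September 1, 2319) to the later (September 6, 2319):
Within September 2319: 6 − 1 = 5 days.
5 mod 7 = 5, so 5 days before Saturday is Monday.

Monday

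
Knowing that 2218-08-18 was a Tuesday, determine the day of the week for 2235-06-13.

Saturday

From August 18, 2218 to August 18, 2234: 16 years, of which 4 contain a Feb 29 — 12×365 + 4×366 = 5844 days.
August 2234: 31 − 18 = 13 days remain.
Then 9 full months totalling 273 days.
June 1–13, 2235: 13 days.
Residual: 299 days.
Total: 6143 days.
6143 mod 7 = 4, so 4 days after Tuesday is Saturday.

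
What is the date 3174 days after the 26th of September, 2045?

the 5th of June, 2054

Count 3174 days after September 26, 2045:
From September 26, 2045 to September 26, 2053: 8 years, of which 2 contain a Feb 29 — 6×365 + 2×366 = 2922 days.
September 2053: 30 − 26 = 4 days remain.
Then October (31), November (30), December (31), January (31), February 2054 (28), March (31), April (30), May (31): 31 + 30 + 31 + 31 + 28 + 31 + 30 + 31 = 243 days.
June 1–5, 2054: 5 days.
Residual: 252 days.
Total: 3174 days.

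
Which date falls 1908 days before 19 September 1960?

30 June 1955

Count 1908 days before September 19, 1960:
Day-of-year of June 30, 1955: 181.
Day-of-year of September 19, 1960: 263.
1955 has 365 days, so 365 − 181 = 184 days remain in 1955.
Full years: 1956: 366; 1957: 365; 1958: 365; 1959: 365. Sum = 1461.
Total: 184 + 1461 + 263 = 1908 days.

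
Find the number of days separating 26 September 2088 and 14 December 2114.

9574

From September 26, 2088 to September 26, 2114: 26 years, of which 5 contain a Feb 29 — 21×365 + 5×366 = 9495 days.
(2100 is not a leap year (divisible by 100 but not 400).)
September 2114: 30 − 26 = 4 days remain.
Then October (31), November (30): 31 + 30 = 61 days.
December 1–14, 2114: 14 days.
Residual: 79 days.
Total: 9574 days.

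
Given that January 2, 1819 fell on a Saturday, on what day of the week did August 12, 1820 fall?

Saturday

Day-of-year of January 2, 1819: 2.
Day-of-year of August 12, 1820: 225.
1819 has 365 days, so 365 − 2 = 363 days remain in 1819.
Total: 363 + 225 = 588 days.
588 is a multiple of 7, so August 12, 1820 falls on the same weekday: Saturday.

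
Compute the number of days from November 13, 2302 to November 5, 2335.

12045

From November 13, 2302 to November 13, 2334: 32 years, of which 8 contain a Feb 29 — 24×365 + 8×366 = 11688 days.
November 2334: 30 − 13 = 17 days remain.
Then 11 full months totalling 335 days.
November 1–5, 2335: 5 days.
Residual: 357 days.
Total: 12045 days.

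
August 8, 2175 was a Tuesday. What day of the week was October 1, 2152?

Count forward from the earlier date (October 1, 2152) to the later (August 8, 2175):
Day-of-year of October 1, 2152: 275.
Day-of-year of August 8, 2175: 220.
2152 has 366 days, so 366 − 275 = 91 days remain in 2152.
Full years 2153–2174: 17 common + 5 leap = 17×365 + 5×366 = 8035 days.
Total: 91 + 8035 + 220 = 8346 days.
8346 mod 7 = 2, so 2 days before Tuesday is Sunday.

Sunday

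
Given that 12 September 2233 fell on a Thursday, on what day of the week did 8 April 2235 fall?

Wednesday

September 2233: 30 − 12 = 18 days remain.
Then 18 full months totalling 547 days.
April 1–8, 2235: 8 days.
Total: 18 + 547 + 8 = 573 days.
573 mod 7 = 6, so 6 days after Thursday is Wednesday.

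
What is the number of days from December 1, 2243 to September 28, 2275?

From December 1, 2243 to December 1, 2274: 31 years, of which 8 contain a Feb 29 — 23×365 + 8×366 = 11323 days.
December 2274: 31 − 1 = 30 days remain.
Then January (31), February 2275 (28), March (31), April (30), May (31), June (30), July (31), August (31): 31 + 28 + 31 + 30 + 31 + 30 + 31 + 31 = 243 days.
September 1–28, 2275: 28 days.
Residual: 301 days.
Total: 11624 days.

11624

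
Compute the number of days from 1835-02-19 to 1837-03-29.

February 1835: 28 − 19 = 9 days remain (1835 is not a leap year, so February has 28 days).
Then 24 full months totalling 731 days.
March 1–29, 1837: 29 days.
Total: 9 + 731 + 29 = 769 days.

769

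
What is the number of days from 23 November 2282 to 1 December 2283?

Day-of-year of November 23, 2282: 327.
Day-of-year of December 1, 2283: 335.
2282 has 365 days, so 365 − 327 = 38 days remain in 2282.
Total: 38 + 335 = 373 days.

373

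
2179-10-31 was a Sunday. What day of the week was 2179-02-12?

Count forward from the earlier date (February 12, 2179) to the later (October 31, 2179):
February 2179: 28 − 12 = 16 days remain (2179 is not a leap year, so February has 28 days).
Then March (31), April (30), May (31), June (30), July (31), August (31), September (30): 31 + 30 + 31 + 30 + 31 + 31 + 30 = 214 days.
October 1–31, 2179: 31 days.
Total: 16 + 214 + 31 = 261 days.
261 mod 7 = 2, so 2 days before Sunday is Friday.

Friday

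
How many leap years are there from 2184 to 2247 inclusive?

Years divisible by 4: 2184, 2188, …, 2244 — 16 in all.
Of these, 2200 is divisible by 100 but not 400, so not leap.
Leap years: 16 − 1 = 15.

15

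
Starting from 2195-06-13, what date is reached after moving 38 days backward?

2195-05-06

Count 38 days before June 13, 2195:
May 2195: 31 − 6 = 25 days remain.
June 1–13, 2195: 13 days.
Total: 25 + 13 = 38 days.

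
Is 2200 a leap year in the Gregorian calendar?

2200 is not a leap year (divisible by 100 but not 400).

No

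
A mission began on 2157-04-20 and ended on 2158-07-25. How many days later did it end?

461

April 2157: 30 − 20 = 10 days remain.
Then 14 full months totalling 426 days.
July 1–25, 2158: 25 days.
Total: 10 + 426 + 25 = 461 days.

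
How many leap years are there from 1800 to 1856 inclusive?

14

Years divisible by 4: 1800, 1804, …, 1856 — 15 in all.
Of these, 1800 is divisible by 100 but not 400, so not leap.
Leap years: 15 − 1 = 14.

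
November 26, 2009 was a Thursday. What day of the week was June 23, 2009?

Count forward from the earlier date (June 23, 2009) to the later (November 26, 2009):
June 2009: 30 − 23 = 7 days remain.
Then July (31), August (31), September (30), October (31): 31 + 31 + 30 + 31 = 123 days.
November 1–26, 2009: 26 days.
Total: 7 + 123 + 26 = 156 days.
156 mod 7 = 2, so 2 days before Thursday is Tuesday.

Tuesday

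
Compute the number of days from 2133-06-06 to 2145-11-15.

From June 6, 2133 to June 6, 2145: 12 years, of which 3 contain a Feb 29 — 9×365 + 3×366 = 4383 days.
June 2145: 30 − 6 = 24 days remain.
Then July (31), August (31), September (30), October (31): 31 + 31 + 30 + 31 = 123 days.
November 1–15, 2145: 15 days.
Residual: 162 days.
Total: 4545 days.

4545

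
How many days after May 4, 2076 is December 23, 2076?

May 2076: 31 − 4 = 27 days remain.
Then June (30), July (31), August (31), September (30), October (31), November (30): 30 + 31 + 31 + 30 + 31 + 30 = 183 days.
December 1–23, 2076: 23 days.
Total: 27 + 183 + 23 = 233 days.

233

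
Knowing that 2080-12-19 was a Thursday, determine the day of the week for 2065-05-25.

Monday

Count forward from the earlier date (May 25, 2065) to the later (December 19, 2080):
From May 25, 2065 to May 25, 2080: 15 years, of which 4 contain a Feb 29 — 11×365 + 4×366 = 5479 days.
May 2080: 31 − 25 = 6 days remain.
Then June (30), July (31), August (31), September (30), October (31), November (30): 30 + 31 + 31 + 30 + 31 + 30 = 183 days.
December 1–19, 2080: 19 days.
Residual: 208 days.
Total: 5687 days.
5687 mod 7 = 3, so 3 days before Thursday is Monday.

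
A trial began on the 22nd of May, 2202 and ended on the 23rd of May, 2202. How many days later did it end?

Within May 2202: 23 − 22 = 1 day.

1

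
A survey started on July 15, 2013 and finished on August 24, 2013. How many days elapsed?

July 2013: 31 − 15 = 16 days remain.
August 1–24, 2013: 24 days.
Total: 16 + 24 = 40 days.

40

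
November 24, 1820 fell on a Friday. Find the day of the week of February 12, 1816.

Monday

Count forward from the earlier date (February 12, 1816) to the later (November 24, 1820):
Day-of-year of February 12, 1816: 43.
Day-of-year of November 24, 1820: 329.
1816 has 366 days, so 366 − 43 = 323 days remain in 1816.
Full years: 1817: 365; 1818: 365; 1819: 365. Sum = 1095.
Total: 323 + 1095 + 329 = 1747 days.
1747 mod 7 = 4, so 4 days before Friday is Monday.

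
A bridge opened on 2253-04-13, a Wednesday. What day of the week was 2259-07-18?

Day-of-year of April 13, 2253: 103.
Day-of-year of July 18, 2259: 199.
2253 has 365 days, so 365 − 103 = 262 days remain in 2253.
Full years: 2254: 365; 2255: 365; 2256: 366; 2257: 365; 2258: 365. Sum = 1826.
Total: 262 + 1826 + 199 = 2287 days.
2287 mod 7 = 5, so 5 days after Wednesday is Monday.

Monday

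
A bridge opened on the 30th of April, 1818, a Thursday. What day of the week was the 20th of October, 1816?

Sunday

Count forward from the earlier date (October 20, 1816) to the later (April 30, 1818):
Day-of-year of October 20, 1816: 294.
Day-of-year of April 30, 1818: 120.
1816 has 366 days, so 366 − 294 = 72 days remain in 1816.
Full years: 1817: 365. Sum = 365.
Total: 72 + 365 + 120 = 557 days.
557 mod 7 = 4, so 4 days before Thursday is Sunday.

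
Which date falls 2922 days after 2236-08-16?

2244-08-16

Count 2922 days after August 16, 2236:
Day-of-year of August 16, 2236: 229.
Day-of-year of August 16, 2244: 229.
2236 has 366 days, so 366 − 229 = 137 days remain in 2236.
Full years 2237–2243: 6 common + 1 leap = 6×365 + 1×366 = 2556 days.
Total: 137 + 2556 + 229 = 2922 days.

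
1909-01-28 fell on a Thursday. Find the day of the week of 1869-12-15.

Wednesday

Count forward from the earlier date (December 15, 1869) to the later (January 28, 1909):
From December 15, 1869 to December 15, 1908: 39 years, of which 9 contain a Feb 29 — 30×365 + 9×366 = 14244 days.
(1900 is not a leap year (divisible by 100 but not 400).)
December 1908: 31 − 15 = 16 days remain.
January 1–28, 1909: 28 days.
Residual: 44 days.
Total: 14288 days.
14288 mod 7 = 1, so 1 day before Thursday is Wednesday.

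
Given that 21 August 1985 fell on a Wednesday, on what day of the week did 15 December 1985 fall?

Sunday

August 1985: 31 − 21 = 10 days remain.
Then September (30), October (31), November (30): 30 + 31 + 30 = 91 days.
December 1–15, 1985: 15 days.
Total: 10 + 91 + 15 = 116 days.
116 mod 7 = 4, so 4 days after Wednesday is Sunday.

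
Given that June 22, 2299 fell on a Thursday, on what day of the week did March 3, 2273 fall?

Monday

Count forward from the earlier date (March 3, 2273) to the later (June 22, 2299):
From March 3, 2273 to March 3, 2299: 26 years, of which 6 contain a Feb 29 — 20×365 + 6×366 = 9496 days.
March 2299: 31 − 3 = 28 days remain.
Then April (30), May (31): 30 + 31 = 61 days.
June 1–22, 2299: 22 days.
Residual: 111 days.
Total: 9607 days.
9607 mod 7 = 3, so 3 days before Thursday is Monday.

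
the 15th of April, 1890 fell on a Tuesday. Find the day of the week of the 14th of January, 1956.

From April 15, 1890 to April 15, 1955: 65 years, of which 15 contain a Feb 29 — 50×365 + 15×366 = 23740 days.
(1900 is not a leap year (divisible by 100 but not 400).)
April 1955: 30 − 15 = 15 days remain.
Then May (31), June (30), July (31), August (31), September (30), October (31), November (30), December (31): 31 + 30 + 31 + 31 + 30 + 31 + 30 + 31 = 245 days.
January 1–14, 1956: 14 days.
Residual: 274 days.
Total: 24014 days.
24014 mod 7 = 4, so 4 days after Tuesday is Saturday.

Saturday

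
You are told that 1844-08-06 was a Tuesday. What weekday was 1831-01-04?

Tuesday

Count forward from the earlier date (January 4, 1831) to the later (August 6, 1844):
From January 4, 1831 to January 4, 1844: 13 years, of which 3 contain a Feb 29 — 10×365 + 3×366 = 4748 days.
January 1844: 31 − 4 = 27 days remain.
Then February 1844 (29), March (31), April (30), May (31), June (30), July (31): 29 + 31 + 30 + 31 + 30 + 31 = 182 days.
August 1–6, 1844: 6 days.
Residual: 215 days.
Total: 4963 days.
4963 is a multiple of 7, so 1831-01-04 falls on the same weekday: Tuesday.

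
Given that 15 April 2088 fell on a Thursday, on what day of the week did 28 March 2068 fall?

Count forward from the earlier date (March 28, 2068) to the later (April 15, 2088):
From March 28, 2068 to March 28, 2088: 20 years, of which 5 contain a Feb 29 — 15×365 + 5×366 = 7305 days.
March 2088: 31 − 28 = 3 days remain.
April 1–15, 2088: 15 days.
Residual: 18 days.
Total: 7323 days.
7323 mod 7 = 1, so 1 day before Thursday is Wednesday.

Wednesday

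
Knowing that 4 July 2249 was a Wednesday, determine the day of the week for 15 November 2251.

July 2249: 31 − 4 = 27 days remain.
Then 27 full months totalling 822 days.
November 1–15, 2251: 15 days.
Total: 27 + 822 + 15 = 864 days.
864 mod 7 = 3, so 3 days after Wednesday is Saturday.

Saturday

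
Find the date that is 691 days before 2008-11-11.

2006-12-21

Count 691 days before November 11, 2008:
Day-of-year of December 21, 2006: 355.
Day-of-year of November 11, 2008: 316.
2006 has 365 days, so 365 − 355 = 10 days remain in 2006.
Full years: 2007: 365. Sum = 365.
Total: 10 + 365 + 316 = 691 days.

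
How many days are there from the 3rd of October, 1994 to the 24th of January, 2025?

From October 3, 1994 to October 3, 2024: 30 years, of which 8 contain a Feb 29 — 22×365 + 8×366 = 10958 days.
(2000 is a leap year (divisible by 400).)
October 2024: 31 − 3 = 28 days remain.
Then November (30), December (31): 30 + 31 = 61 days.
January 1–24, 2025: 24 days.
Residual: 113 days.
Total: 11071 days.

11071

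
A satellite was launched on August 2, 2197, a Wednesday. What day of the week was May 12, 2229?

Day-of-year of August 2, 2197: 214.
Day-of-year of May 12, 2229: 132.
2197 has 365 days, so 365 − 214 = 151 days remain in 2197.
Full years 2198–2228: 24 common + 7 leap = 24×365 + 7×366 = 11322 days.
Total: 151 + 11322 + 132 = 11605 days.
11605 mod 7 = 6, so 6 days after Wednesday is Tuesday.

Tuesday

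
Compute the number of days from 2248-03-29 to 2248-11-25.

March 2248: 31 − 29 = 2 days remain.
Then April (30), May (31), June (30), July (31), August (31), September (30), October (31): 30 + 31 + 30 + 31 + 31 + 30 + 31 = 214 days.
November 1–25, 2248: 25 days.
Total: 2 + 214 + 25 = 241 days.

241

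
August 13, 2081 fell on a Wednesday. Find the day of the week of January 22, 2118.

From August 13, 2081 to August 13, 2117: 36 years, of which 8 contain a Feb 29 — 28×365 + 8×366 = 13148 days.
(2100 is not a leap year (divisible by 100 but not 400).)
August 2117: 31 − 13 = 18 days remain.
Then September (30), October (31), November (30), December (31): 30 + 31 + 30 + 31 = 122 days.
January 1–22, 2118: 22 days.
Residual: 162 days.
Total: 13310 days.
13310 mod 7 = 3, so 3 days after Wednesday is Saturday.

Saturday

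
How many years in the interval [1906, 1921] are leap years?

4

Years divisible by 4 in [1906, 1921]: 1908, 1912, 1916, 1920.
No century exceptions apply. Count: 4.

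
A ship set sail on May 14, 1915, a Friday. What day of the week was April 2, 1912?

Count forward from the earlier date (April 2, 1912) to the later (May 14, 1915):
April 2, 1912 → April 2, 1913: 365 days.
April 2, 1913 → April 2, 1914: 365 days.
April 2, 1914 → April 2, 1915: 365 days.
April 1915: 30 − 2 = 28 days remain.
May 1–14, 1915: 14 days.
Residual: 42 days.
Total: 1137 days.
1137 mod 7 = 3, so 3 days before Friday is Tuesday.

Tuesday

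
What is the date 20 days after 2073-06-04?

2073-06-24

Count 20 days after June 4, 2073:
Within June 2073: 24 − 4 = 20 days.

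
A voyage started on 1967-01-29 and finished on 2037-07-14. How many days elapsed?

Day-of-year of January 29, 1967: 29.
Day-of-year of July 14, 2037: 195.
1967 has 365 days, so 365 − 29 = 336 days remain in 1967.
Full years 1968–2036: 51 common + 18 leap = 51×365 + 18×366 = 25203 days.
Total: 336 + 25203 + 195 = 25734 days.

25734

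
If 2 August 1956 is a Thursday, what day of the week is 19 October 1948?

Count forward from the earlier date (October 19, 1948) to the later (August 2, 1956):
Day-of-year of October 19, 1948: 293.
Day-of-year of August 2, 1956: 215.
1948 has 366 days, so 366 − 293 = 73 days remain in 1948.
Full years 1949–1955: 6 common + 1 leap = 6×365 + 1×366 = 2556 days.
Total: 73 + 2556 + 215 = 2844 days.
2844 mod 7 = 2, so 2 days before Thursday is Tuesday.

Tuesday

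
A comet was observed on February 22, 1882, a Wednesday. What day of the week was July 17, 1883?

Tuesday

February 1882: 28 − 22 = 6 days remain (1882 is not a leap year, so February has 28 days).
Then 16 full months totalling 487 days.
July 1–17, 1883: 17 days.
Total: 6 + 487 + 17 = 510 days.
510 mod 7 = 6, so 6 days after Wednesday is Tuesday.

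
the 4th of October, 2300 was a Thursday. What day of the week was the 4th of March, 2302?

Tuesday

Day-of-year of October 4, 2300: 277.
Day-of-year of March 4, 2302: 63.
2300 has 365 days, so 365 − 277 = 88 days remain in 2300.
Full years: 2301: 365. Sum = 365.
Total: 88 + 365 + 63 = 516 days.
516 mod 7 = 5, so 5 days after Thursday is Tuesday.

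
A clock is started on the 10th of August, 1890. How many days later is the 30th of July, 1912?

8024

From August 10, 1890 to August 10, 1911: 21 years, of which 4 contain a Feb 29 — 17×365 + 4×366 = 7669 days.
(1900 is not a leap year (divisible by 100 but not 400).)
August 1911: 31 − 10 = 21 days remain.
Then 10 full months totalling 304 days.
July 1–30, 1912: 30 days.
Residual: 355 days.
Total: 8024 days.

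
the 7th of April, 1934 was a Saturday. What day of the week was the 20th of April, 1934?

Within April 1934: 20 − 7 = 13 days.
13 mod 7 = 6, so 6 days after Saturday is Friday.

Friday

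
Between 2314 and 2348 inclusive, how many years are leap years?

9

Years divisible by 4 in [2314, 2348]: 2316, 2320, 2324, 2328, 2332, 2336, 2340, 2344, 2348.
No century exceptions apply. Count: 9.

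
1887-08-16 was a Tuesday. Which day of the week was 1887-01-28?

Count forward from the earlier date (January 28, 1887) to the later (August 16, 1887):
January 1887: 31 − 28 = 3 days remain.
Then February 1887 (28), March (31), April (30), May (31), June (30), July (31): 28 + 31 + 30 + 31 + 30 + 31 = 181 days.
August 1–16, 1887: 16 days.
Total: 3 + 181 + 16 = 200 days.
200 mod 7 = 4, so 4 days before Tuesday is Friday.

Friday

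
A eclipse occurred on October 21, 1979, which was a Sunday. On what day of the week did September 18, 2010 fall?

Day-of-year of October 21, 1979: 294.
Day-of-year of September 18, 2010: 261.
1979 has 365 days, so 365 − 294 = 71 days remain in 1979.
Full years 1980–2009: 22 common + 8 leap = 22×365 + 8×366 = 10958 days.
Total: 71 + 10958 + 261 = 11290 days.
11290 mod 7 = 6, so 6 days after Sunday is Saturday.

Saturday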